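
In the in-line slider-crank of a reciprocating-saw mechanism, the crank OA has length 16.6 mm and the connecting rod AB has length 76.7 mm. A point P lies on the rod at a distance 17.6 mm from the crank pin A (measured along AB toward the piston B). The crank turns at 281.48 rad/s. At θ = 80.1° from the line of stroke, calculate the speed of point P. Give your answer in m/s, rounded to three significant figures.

4.68

ω = 281.5 rad/s.  Crank-pin speed |V_A| = rω = 4.6726 m/s, perpendicular to OA.
Rod angle: sinφ = −(r/L) sinθ ⇒ φ = -12.310°; ω_rod = −rω cosθ/√(L²−r²sin²θ) = -10.72 rad/s.
V_P = V_A + ω_rod × AP, with AP = 0.0176 m along the rod.
Components: V_Px = −rω sinθ − a·ω_rod·sinφ = -4.6432 m/s;  V_Py = rω cosθ + a·ω_rod·cosφ = +0.61901 m/s.
|V_P| = √(V_Px² + V_Py²) = 4.6843 m/s.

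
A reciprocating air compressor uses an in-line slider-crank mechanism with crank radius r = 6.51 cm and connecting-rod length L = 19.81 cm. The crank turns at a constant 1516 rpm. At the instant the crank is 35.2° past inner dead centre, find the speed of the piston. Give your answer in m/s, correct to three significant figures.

ω = 2π·1516/60 = 158.8 rad/s
For an in-line slider-crank, x = r cosθ + √(L² − r² sin²θ), so v = −rω sinθ·[1 + r cosθ/√(L² − r² sin²θ)].
With r = 0.0651 m, L = 0.1981 m, θ = 35.2°: √(L² − r² sin²θ) = 0.19451 m.
v = −0.0651·158.8·0.57643·[1 + 0.0651·0.81714/0.19451] = -7.5867 m/s.
|v| = 7.5867 m/s.

7.59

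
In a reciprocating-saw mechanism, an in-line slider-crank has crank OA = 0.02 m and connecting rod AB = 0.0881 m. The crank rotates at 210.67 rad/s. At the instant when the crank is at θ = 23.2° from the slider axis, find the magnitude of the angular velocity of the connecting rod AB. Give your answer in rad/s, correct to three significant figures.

44.1

ω = 210.7 rad/s
The rod makes angle φ with the slider axis where L sinφ = r sinθ; differentiating, L cosφ·φ̇ = r ω cosθ.
L cosφ = √(L² − r² sin²θ) = 0.087747 m.
|ω_rod| = r ω |cosθ| / √(L² − r² sin²θ) = 0.02·210.7·0.91914/0.087747 = 44.135 rad/s.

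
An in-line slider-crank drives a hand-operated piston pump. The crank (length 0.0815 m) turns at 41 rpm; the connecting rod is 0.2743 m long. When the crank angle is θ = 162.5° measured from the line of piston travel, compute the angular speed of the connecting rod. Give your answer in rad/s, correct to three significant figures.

1.22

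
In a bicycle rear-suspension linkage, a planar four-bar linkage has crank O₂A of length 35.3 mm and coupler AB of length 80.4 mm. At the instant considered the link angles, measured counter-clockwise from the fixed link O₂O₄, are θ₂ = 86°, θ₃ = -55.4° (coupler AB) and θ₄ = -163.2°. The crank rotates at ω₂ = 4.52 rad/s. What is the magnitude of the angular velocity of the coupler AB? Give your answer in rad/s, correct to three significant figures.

1.95

ω₂ = 4.52 rad/s
Differentiating the loop-closure r₂e^{iθ₂}+r₃e^{iθ₃}=r₁+r₄e^{iθ₄} gives r₂ω₂e^{iθ₂}+r₃ω₃e^{iθ₃}=r₄ω₄e^{iθ₄}.
Eliminating the other unknown: ω₃ = r₂ω₂ sin(θ₄−θ₂) / [r₃ sin(θ₃−θ₄)].
Numerator sine = +0.93483; denominator sine = +0.95213.
Result = 0.0353·4.52·(+0.93483) / (0.0804·(+0.95213)) = +1.9485 rad/s; magnitude 1.9485 rad/s.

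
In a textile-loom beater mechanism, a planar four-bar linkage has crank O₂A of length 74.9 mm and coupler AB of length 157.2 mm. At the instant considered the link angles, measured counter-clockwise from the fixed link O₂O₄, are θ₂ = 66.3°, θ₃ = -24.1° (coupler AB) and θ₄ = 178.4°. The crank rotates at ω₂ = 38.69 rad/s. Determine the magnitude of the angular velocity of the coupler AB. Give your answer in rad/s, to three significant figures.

44.6

ω₂ = 38.69 rad/s
Differentiating the loop-closure r₂e^{iθ₂}+r₃e^{iθ₃}=r₁+r₄e^{iθ₄} gives r₂ω₂e^{iθ₂}+r₃ω₃e^{iθ₃}=r₄ω₄e^{iθ₄}.
Eliminating the other unknown: ω₃ = r₂ω₂ sin(θ₄−θ₂) / [r₃ sin(θ₃−θ₄)].
Numerator sine = +0.92653; denominator sine = +0.38268.
Result = 0.0749·38.69·(+0.92653) / (0.1572·(+0.38268)) = +44.632 rad/s; magnitude 44.632 rad/s.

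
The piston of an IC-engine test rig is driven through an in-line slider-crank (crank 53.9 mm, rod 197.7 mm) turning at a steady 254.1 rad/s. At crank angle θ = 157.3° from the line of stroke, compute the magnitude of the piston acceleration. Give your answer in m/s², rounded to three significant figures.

2530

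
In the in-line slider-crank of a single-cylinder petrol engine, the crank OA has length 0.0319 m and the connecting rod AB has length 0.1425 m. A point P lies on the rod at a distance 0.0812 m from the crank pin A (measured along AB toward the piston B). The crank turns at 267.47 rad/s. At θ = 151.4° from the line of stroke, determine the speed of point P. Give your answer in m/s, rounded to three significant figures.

ω = 267.5 rad/s.  Crank-pin speed |V_A| = rω = 8.5323 m/s, perpendicular to OA.
Rod angle: sinφ = −(r/L) sinθ ⇒ φ = -6.152°; ω_rod = −rω cosθ/√(L²−r²sin²θ) = +52.874 rad/s.
V_P = V_A + ω_rod × AP, with AP = 0.0812 m along the rod.
Components: V_Px = −rω sinθ − a·ω_rod·sinφ = -3.6243 m/s;  V_Py = rω cosθ + a·ω_rod·cosφ = -3.2225 m/s.
|V_P| = √(V_Px² + V_Py²) = 4.8497 m/s.

4.85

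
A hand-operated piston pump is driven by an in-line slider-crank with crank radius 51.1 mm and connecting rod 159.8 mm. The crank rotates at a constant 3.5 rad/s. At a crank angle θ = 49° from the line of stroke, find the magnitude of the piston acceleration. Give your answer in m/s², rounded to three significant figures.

0.387

ω = 3.5 rad/s
x(θ) = r cosθ + √(L² − r² sin²θ); with ω constant, a = ω²·d²x/dθ².
d²x/dθ² = −r cosθ − r²(cos2θ)/√u − r⁴ sin²2θ/(4u^{3/2}),  u = L² − r² sin²θ = 0.0240487 m².
Substituting r = 0.0511 m, L = 0.1598 m, θ = 49°: d²x/dθ² = -0.031629 m.
a = ω²·d²x/dθ² = (3.5)²·(-0.031629) = -0.38746 m/s²;  |a| = 0.38746 m/s².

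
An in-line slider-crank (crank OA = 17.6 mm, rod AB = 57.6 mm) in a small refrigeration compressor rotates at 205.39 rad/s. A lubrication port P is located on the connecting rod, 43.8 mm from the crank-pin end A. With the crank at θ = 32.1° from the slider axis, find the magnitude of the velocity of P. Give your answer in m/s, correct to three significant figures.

2.42

ω = 205.4 rad/s.  Crank-pin speed |V_A| = rω = 3.6149 m/s, perpendicular to OA.
Rod angle: sinφ = −(r/L) sinθ ⇒ φ = -9.345°; ω_rod = −rω cosθ/√(L²−r²sin²θ) = -53.879 rad/s.
V_P = V_A + ω_rod × AP, with AP = 0.0438 m along the rod.
Components: V_Px = −rω sinθ − a·ω_rod·sinφ = -2.3041 m/s;  V_Py = rω cosθ + a·ω_rod·cosφ = +0.73366 m/s.
|V_P| = √(V_Px² + V_Py²) = 2.4181 m/s.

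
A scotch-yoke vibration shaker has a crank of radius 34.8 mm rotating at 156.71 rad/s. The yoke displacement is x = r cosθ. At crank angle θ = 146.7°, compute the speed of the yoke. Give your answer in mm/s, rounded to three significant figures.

2990

ω = 156.7 rad/s
x = r cosθ ⇒ ẋ = −rω sinθ.
|v| = rω|sinθ| = 0.0348·156.7·|sin 146.7°| = 2.9941 m/s = 2994.1 mm/s.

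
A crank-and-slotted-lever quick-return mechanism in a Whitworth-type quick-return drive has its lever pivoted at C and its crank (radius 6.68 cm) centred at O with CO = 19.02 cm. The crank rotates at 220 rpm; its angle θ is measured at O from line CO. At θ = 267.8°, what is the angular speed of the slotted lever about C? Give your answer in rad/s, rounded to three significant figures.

2.31

ω = 23.04 rad/s (from 220 rpm).
Crank pin A relative to C: A = (d + r cosθ, r sinθ); lever angle φ = atan2(r sinθ, d + r cosθ).
Differentiating tanφ: φ̇ = rω(d cosθ + r)/(d² + r² + 2dr cosθ).
d² + r² + 2dr cosθ = |CA|² = 0.0396628 m²;  d cosθ + r = +0.059499 m.
|ω_lever| = |0.0668·23.04·+0.059499| / 0.0396628 = 2.3086 rad/s.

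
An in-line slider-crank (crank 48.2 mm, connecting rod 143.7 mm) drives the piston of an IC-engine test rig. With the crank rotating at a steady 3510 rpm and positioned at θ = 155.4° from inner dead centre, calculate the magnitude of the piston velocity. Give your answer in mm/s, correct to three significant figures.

5100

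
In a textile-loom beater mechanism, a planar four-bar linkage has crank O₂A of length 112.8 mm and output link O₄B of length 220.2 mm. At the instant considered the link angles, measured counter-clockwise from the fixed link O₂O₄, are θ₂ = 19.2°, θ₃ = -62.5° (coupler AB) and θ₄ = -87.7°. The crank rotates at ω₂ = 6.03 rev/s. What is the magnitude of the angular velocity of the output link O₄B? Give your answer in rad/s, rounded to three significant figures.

ω₂ = 37.89 rad/s (from 6.03 rev/s).
Differentiating the loop-closure r₂e^{iθ₂}+r₃e^{iθ₃}=r₁+r₄e^{iθ₄} gives r₂ω₂e^{iθ₂}+r₃ω₃e^{iθ₃}=r₄ω₄e^{iθ₄}.
Eliminating the other unknown: ω₄ = r₂ω₂ sin(θ₂−θ₃) / [r₄ sin(θ₄−θ₃)].
Numerator sine = +0.98953; denominator sine = -0.42578.
Result = 0.1128·37.89·(+0.98953) / (0.2202·(-0.42578)) = -45.106 rad/s; magnitude 45.106 rad/s.

45.1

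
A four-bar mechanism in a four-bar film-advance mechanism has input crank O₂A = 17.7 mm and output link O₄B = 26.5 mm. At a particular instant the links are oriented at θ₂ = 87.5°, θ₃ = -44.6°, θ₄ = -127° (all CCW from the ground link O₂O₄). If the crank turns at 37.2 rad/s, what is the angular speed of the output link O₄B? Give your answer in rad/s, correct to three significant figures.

18.6

ω₂ = 37.2 rad/s
Differentiating the loop-closure r₂e^{iθ₂}+r₃e^{iθ₃}=r₁+r₄e^{iθ₄} gives r₂ω₂e^{iθ₂}+r₃ω₃e^{iθ₃}=r₄ω₄e^{iθ₄}.
Eliminating the other unknown: ω₄ = r₂ω₂ sin(θ₂−θ₃) / [r₄ sin(θ₄−θ₃)].
Numerator sine = +0.74198; denominator sine = -0.99122.
Result = 0.0177·37.2·(+0.74198) / (0.0265·(-0.99122)) = -18.599 rad/s; magnitude 18.599 rad/s.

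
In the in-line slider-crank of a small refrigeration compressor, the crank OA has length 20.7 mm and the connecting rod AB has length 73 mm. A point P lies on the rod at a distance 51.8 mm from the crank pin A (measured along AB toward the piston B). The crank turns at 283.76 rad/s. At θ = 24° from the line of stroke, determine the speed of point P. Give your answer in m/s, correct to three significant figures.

3.23

ω = 283.8 rad/s.  Crank-pin speed |V_A| = rω = 5.8738 m/s, perpendicular to OA.
Rod angle: sinφ = −(r/L) sinθ ⇒ φ = -6.623°; ω_rod = −rω cosθ/√(L²−r²sin²θ) = -74.001 rad/s.
V_P = V_A + ω_rod × AP, with AP = 0.0518 m along the rod.
Components: V_Px = −rω sinθ − a·ω_rod·sinφ = -2.8312 m/s;  V_Py = rω cosθ + a·ω_rod·cosφ = +1.5583 m/s.
|V_P| = √(V_Px² + V_Py²) = 3.2317 m/s.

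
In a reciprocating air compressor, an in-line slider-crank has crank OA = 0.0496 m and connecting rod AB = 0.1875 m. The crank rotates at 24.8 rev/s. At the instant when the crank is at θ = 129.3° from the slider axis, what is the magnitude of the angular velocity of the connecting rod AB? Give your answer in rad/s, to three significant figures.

26.7

ω = 155.8 rad/s (converted from 24.8 rev/s).
The rod makes angle φ with the slider axis where L sinφ = r sinθ; differentiating, L cosφ·φ̇ = r ω cosθ.
L cosφ = √(L² − r² sin²θ) = 0.18353 m.
|ω_rod| = r ω |cosθ| / √(L² − r² sin²θ) = 0.0496·155.8·0.63338/0.18353 = 26.673 rad/s.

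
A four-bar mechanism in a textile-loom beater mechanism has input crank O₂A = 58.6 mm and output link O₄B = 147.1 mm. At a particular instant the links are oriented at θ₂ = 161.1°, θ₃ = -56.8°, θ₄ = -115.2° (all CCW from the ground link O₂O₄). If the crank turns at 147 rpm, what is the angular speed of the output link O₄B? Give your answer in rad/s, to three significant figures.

ω₂ = 15.39 rad/s (from 147 rpm).
Differentiating the loop-closure r₂e^{iθ₂}+r₃e^{iθ₃}=r₁+r₄e^{iθ₄} gives r₂ω₂e^{iθ₂}+r₃ω₃e^{iθ₃}=r₄ω₄e^{iθ₄}.
Eliminating the other unknown: ω₄ = r₂ω₂ sin(θ₂−θ₃) / [r₄ sin(θ₄−θ₃)].
Numerator sine = -0.61429; denominator sine = -0.85173.
Result = 0.0586·15.39·(-0.61429) / (0.1471·(-0.85173)) = +4.4228 rad/s; magnitude 4.4228 rad/s.

4.42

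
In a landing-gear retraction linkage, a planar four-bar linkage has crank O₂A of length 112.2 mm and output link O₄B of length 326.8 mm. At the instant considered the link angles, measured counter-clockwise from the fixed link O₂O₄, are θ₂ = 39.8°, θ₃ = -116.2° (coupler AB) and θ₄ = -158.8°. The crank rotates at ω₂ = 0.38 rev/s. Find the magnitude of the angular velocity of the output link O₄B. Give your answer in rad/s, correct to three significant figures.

ω₂ = 2.388 rad/s (from 0.38 rev/s).
Differentiating the loop-closure r₂e^{iθ₂}+r₃e^{iθ₃}=r₁+r₄e^{iθ₄} gives r₂ω₂e^{iθ₂}+r₃ω₃e^{iθ₃}=r₄ω₄e^{iθ₄}.
Eliminating the other unknown: ω₄ = r₂ω₂ sin(θ₂−θ₃) / [r₄ sin(θ₄−θ₃)].
Numerator sine = +0.40674; denominator sine = -0.67688.
Result = 0.1122·2.388·(+0.40674) / (0.3268·(-0.67688)) = -0.49258 rad/s; magnitude 0.49258 rad/s.

0.493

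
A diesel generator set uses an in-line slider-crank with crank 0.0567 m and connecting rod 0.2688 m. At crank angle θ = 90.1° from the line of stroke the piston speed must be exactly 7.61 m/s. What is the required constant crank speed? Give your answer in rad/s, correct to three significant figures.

134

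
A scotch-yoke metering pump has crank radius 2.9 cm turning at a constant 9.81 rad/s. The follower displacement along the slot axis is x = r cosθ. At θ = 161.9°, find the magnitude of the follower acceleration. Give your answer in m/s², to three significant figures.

ω = 9.81 rad/s
x = r cosθ ⇒ ẍ = −rω² cosθ (ω constant).
|a| = rω²|cosθ| = 0.029·(9.81)²·|cos 161.9°| = 2.6527 m/s².

2.65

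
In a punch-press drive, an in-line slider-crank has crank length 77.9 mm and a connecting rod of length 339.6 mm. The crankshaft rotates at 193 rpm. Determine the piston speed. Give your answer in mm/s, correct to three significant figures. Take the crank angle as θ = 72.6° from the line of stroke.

1610

ω = 2π·193/60 = 20.21 rad/s
For an in-line slider-crank, x = r cosθ + √(L² − r² sin²θ), so v = −rω sinθ·[1 + r cosθ/√(L² − r² sin²θ)].
With r = 0.0779 m, L = 0.3396 m, θ = 72.6°: √(L² − r² sin²θ) = 0.33136 m.
v = −0.0779·20.21·0.95424·[1 + 0.0779·0.29904/0.33136] = -1.608 m/s.
|v| = 1.608 m/s = 1608 mm/s.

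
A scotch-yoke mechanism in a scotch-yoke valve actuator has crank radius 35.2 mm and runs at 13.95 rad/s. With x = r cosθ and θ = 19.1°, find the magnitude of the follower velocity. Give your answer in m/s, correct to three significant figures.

ω = 13.95 rad/s
x = r cosθ ⇒ ẋ = −rω sinθ.
|v| = rω|sinθ| = 0.0352·13.95·|sin 19.1°| = 0.16068 m/s.

0.161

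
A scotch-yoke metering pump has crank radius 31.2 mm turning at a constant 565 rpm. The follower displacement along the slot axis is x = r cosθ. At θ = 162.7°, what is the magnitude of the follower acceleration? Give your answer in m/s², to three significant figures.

ω = 59.17 rad/s (from 565 rpm).
x = r cosθ ⇒ ẍ = −rω² cosθ (ω constant).
|a| = rω²|cosθ| = 0.0312·(59.17)²·|cos 162.7°| = 104.28 m/s².

104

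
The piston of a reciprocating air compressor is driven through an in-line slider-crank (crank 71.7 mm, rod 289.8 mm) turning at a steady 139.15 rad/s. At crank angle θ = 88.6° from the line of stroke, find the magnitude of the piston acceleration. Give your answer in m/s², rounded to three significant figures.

320

ω = 139.2 rad/s
x(θ) = r cosθ + √(L² − r² sin²θ); with ω constant, a = ω²·d²x/dθ².
d²x/dθ² = −r cosθ − r²(cos2θ)/√u − r⁴ sin²2θ/(4u^{3/2}),  u = L² − r² sin²θ = 0.0788462 m².
Substituting r = 0.0717 m, L = 0.2898 m, θ = 88.6°: d²x/dθ² = +0.016534 m.
a = ω²·d²x/dθ² = (139.2)²·(+0.016534) = +320.14 m/s²;  |a| = 320.14 m/s².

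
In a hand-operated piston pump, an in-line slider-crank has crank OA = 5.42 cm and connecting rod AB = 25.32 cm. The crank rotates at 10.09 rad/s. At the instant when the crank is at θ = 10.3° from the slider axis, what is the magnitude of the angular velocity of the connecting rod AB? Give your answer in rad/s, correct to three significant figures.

2.13

ω = 10.09 rad/s
The rod makes angle φ with the slider axis where L sinφ = r sinθ; differentiating, L cosφ·φ̇ = r ω cosθ.
L cosφ = √(L² − r² sin²θ) = 0.25301 m.
|ω_rod| = r ω |cosθ| / √(L² − r² sin²θ) = 0.0542·10.09·0.98389/0.25301 = 2.1266 rad/s.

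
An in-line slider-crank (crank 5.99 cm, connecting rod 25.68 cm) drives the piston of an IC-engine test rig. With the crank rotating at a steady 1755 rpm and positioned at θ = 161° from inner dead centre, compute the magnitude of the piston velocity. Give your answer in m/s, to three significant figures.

2.79

ω = 2π·1755/60 = 183.8 rad/s
For an in-line slider-crank, x = r cosθ + √(L² − r² sin²θ), so v = −rω sinθ·[1 + r cosθ/√(L² − r² sin²θ)].
With r = 0.0599 m, L = 0.2568 m, θ = 161°: √(L² − r² sin²θ) = 0.25606 m.
v = −0.0599·183.8·0.32557·[1 + 0.0599·-0.94552/0.25606] = -2.7913 m/s.
|v| = 2.7913 m/s.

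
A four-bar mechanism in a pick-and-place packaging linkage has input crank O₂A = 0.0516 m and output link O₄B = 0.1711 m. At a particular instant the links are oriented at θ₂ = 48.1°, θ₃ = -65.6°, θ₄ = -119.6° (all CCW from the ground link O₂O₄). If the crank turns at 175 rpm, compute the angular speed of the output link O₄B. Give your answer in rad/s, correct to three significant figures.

6.26

ω₂ = 18.33 rad/s (from 175 rpm).
Differentiating the loop-closure r₂e^{iθ₂}+r₃e^{iθ₃}=r₁+r₄e^{iθ₄} gives r₂ω₂e^{iθ₂}+r₃ω₃e^{iθ₃}=r₄ω₄e^{iθ₄}.
Eliminating the other unknown: ω₄ = r₂ω₂ sin(θ₂−θ₃) / [r₄ sin(θ₄−θ₃)].
Numerator sine = +0.91566; denominator sine = -0.80902.
Result = 0.0516·18.33·(+0.91566) / (0.1711·(-0.80902)) = -6.2552 rad/s; magnitude 6.2552 rad/s.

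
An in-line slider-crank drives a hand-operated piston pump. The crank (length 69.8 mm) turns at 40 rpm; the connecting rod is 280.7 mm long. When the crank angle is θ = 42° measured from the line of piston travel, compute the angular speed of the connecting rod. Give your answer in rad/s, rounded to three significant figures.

0.785

ω = 4.189 rad/s (converted from 40 rpm).
The rod makes angle φ with the slider axis where L sinφ = r sinθ; differentiating, L cosφ·φ̇ = r ω cosθ.
L cosφ = √(L² − r² sin²θ) = 0.27679 m.
|ω_rod| = r ω |cosθ| / √(L² − r² sin²θ) = 0.0698·4.189·0.74314/0.27679 = 0.785 rad/s.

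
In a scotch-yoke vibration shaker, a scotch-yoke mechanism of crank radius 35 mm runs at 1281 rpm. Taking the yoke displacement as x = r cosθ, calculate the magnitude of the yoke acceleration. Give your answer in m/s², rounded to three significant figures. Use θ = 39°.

489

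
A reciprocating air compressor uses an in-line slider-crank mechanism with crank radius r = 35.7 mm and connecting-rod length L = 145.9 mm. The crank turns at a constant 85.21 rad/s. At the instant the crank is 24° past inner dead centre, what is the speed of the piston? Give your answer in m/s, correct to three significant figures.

1.52

ω = 85.21 rad/s
For an in-line slider-crank, x = r cosθ + √(L² − r² sin²θ), so v = −rω sinθ·[1 + r cosθ/√(L² − r² sin²θ)].
With r = 0.0357 m, L = 0.1459 m, θ = 24°: √(L² − r² sin²θ) = 0.14518 m.
v = −0.0357·85.21·0.40674·[1 + 0.0357·0.91355/0.14518] = -1.5152 m/s.
|v| = 1.5152 m/s.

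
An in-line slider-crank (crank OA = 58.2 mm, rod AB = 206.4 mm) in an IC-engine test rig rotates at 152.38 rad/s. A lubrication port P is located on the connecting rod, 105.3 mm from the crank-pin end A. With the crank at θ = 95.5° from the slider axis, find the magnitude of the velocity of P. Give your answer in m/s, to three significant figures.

ω = 152.4 rad/s.  Crank-pin speed |V_A| = rω = 8.8685 m/s, perpendicular to OA.
Rod angle: sinφ = −(r/L) sinθ ⇒ φ = -16.301°; ω_rod = −rω cosθ/√(L²−r²sin²θ) = +4.2907 rad/s.
V_P = V_A + ω_rod × AP, with AP = 0.1053 m along the rod.
Components: V_Px = −rω sinθ − a·ω_rod·sinφ = -8.7009 m/s;  V_Py = rω cosθ + a·ω_rod·cosφ = -0.41636 m/s.
|V_P| = √(V_Px² + V_Py²) = 8.7108 m/s.

8.71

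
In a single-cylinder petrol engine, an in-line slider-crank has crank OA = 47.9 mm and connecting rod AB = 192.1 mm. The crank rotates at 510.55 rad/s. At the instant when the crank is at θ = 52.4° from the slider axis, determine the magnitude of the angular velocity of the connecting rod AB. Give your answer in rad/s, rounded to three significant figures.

79.2

ω = 510.6 rad/s
The rod makes angle φ with the slider axis where L sinφ = r sinθ; differentiating, L cosφ·φ̇ = r ω cosθ.
L cosφ = √(L² − r² sin²θ) = 0.18831 m.
|ω_rod| = r ω |cosθ| / √(L² − r² sin²θ) = 0.0479·510.6·0.61015/0.18831 = 79.236 rad/s.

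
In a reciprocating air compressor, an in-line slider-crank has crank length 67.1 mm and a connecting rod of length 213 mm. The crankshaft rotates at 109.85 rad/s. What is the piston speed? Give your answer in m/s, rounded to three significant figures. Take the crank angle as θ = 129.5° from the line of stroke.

4.51

ω = 109.8 rad/s
For an in-line slider-crank, x = r cosθ + √(L² − r² sin²θ), so v = −rω sinθ·[1 + r cosθ/√(L² − r² sin²θ)].
With r = 0.0671 m, L = 0.213 m, θ = 129.5°: √(L² − r² sin²θ) = 0.20661 m.
v = −0.0671·109.8·0.77162·[1 + 0.0671·-0.63608/0.20661] = -4.5127 m/s.
|v| = 4.5127 m/s.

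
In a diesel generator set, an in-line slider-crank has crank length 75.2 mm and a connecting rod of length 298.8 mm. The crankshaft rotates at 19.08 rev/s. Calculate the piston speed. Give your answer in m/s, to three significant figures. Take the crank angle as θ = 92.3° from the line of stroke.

8.91

ω = 2π·19.1 = 119.9 rad/s
For an in-line slider-crank, x = r cosθ + √(L² − r² sin²θ), so v = −rω sinθ·[1 + r cosθ/√(L² − r² sin²θ)].
With r = 0.0752 m, L = 0.2988 m, θ = 92.3°: √(L² − r² sin²θ) = 0.2892 m.
v = −0.0752·119.9·0.99919·[1 + 0.0752·-0.04013/0.2892] = -8.914 m/s.
|v| = 8.914 m/s.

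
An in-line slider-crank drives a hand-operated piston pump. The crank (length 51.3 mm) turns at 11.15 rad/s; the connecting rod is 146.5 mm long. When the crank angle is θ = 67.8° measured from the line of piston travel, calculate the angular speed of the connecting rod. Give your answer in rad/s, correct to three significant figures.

1.56

ω = 11.15 rad/s
The rod makes angle φ with the slider axis where L sinφ = r sinθ; differentiating, L cosφ·φ̇ = r ω cosθ.
L cosφ = √(L² − r² sin²θ) = 0.13859 m.
|ω_rod| = r ω |cosθ| / √(L² − r² sin²θ) = 0.0513·11.15·0.37784/0.13859 = 1.5595 rad/s.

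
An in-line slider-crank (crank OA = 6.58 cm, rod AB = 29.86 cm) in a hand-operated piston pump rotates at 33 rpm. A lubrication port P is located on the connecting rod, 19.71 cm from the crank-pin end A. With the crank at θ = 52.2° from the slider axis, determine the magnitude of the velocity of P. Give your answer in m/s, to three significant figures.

ω = 3.456 rad/s.  Crank-pin speed |V_A| = rω = 0.22739 m/s, perpendicular to OA.
Rod angle: sinφ = −(r/L) sinθ ⇒ φ = -10.027°; ω_rod = −rω cosθ/√(L²−r²sin²θ) = -0.47398 rad/s.
V_P = V_A + ω_rod × AP, with AP = 0.1971 m along the rod.
Components: V_Px = −rω sinθ − a·ω_rod·sinφ = -0.19594 m/s;  V_Py = rω cosθ + a·ω_rod·cosφ = +0.047374 m/s.
|V_P| = √(V_Px² + V_Py²) = 0.20158 m/s.

0.202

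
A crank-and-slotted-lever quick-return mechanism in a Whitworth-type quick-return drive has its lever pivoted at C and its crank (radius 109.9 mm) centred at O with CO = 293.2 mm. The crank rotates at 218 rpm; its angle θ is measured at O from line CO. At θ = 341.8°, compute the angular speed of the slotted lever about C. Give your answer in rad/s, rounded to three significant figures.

6.12

ω = 22.83 rad/s (from 218 rpm).
Crank pin A relative to C: A = (d + r cosθ, r sinθ); lever angle φ = atan2(r sinθ, d + r cosθ).
Differentiating tanφ: φ̇ = rω(d cosθ + r)/(d² + r² + 2dr cosθ).
d² + r² + 2dr cosθ = |CA|² = 0.159266 m²;  d cosθ + r = +0.38843 m.
|ω_lever| = |0.1099·22.83·+0.38843| / 0.159266 = 6.1189 rad/s.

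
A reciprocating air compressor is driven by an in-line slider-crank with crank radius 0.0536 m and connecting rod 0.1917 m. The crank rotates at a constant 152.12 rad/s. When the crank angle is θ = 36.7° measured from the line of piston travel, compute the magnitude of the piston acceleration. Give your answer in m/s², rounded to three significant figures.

ω = 152.1 rad/s
x(θ) = r cosθ + √(L² − r² sin²θ); with ω constant, a = ω²·d²x/dθ².
d²x/dθ² = −r cosθ − r²(cos2θ)/√u − r⁴ sin²2θ/(4u^{3/2}),  u = L² − r² sin²θ = 0.0357228 m².
Substituting r = 0.0536 m, L = 0.1917 m, θ = 36.7°: d²x/dθ² = -0.047598 m.
a = ω²·d²x/dθ² = (152.1)²·(-0.047598) = -1101.5 m/s²;  |a| = 1101.5 m/s².

1100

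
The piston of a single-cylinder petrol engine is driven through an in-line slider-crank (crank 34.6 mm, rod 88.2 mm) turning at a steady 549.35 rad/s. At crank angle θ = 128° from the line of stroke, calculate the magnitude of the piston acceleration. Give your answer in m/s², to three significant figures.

7300

ω = 549.4 rad/s
x(θ) = r cosθ + √(L² − r² sin²θ); with ω constant, a = ω²·d²x/dθ².
d²x/dθ² = −r cosθ − r²(cos2θ)/√u − r⁴ sin²2θ/(4u^{3/2}),  u = L² − r² sin²θ = 0.00703585 m².
Substituting r = 0.0346 m, L = 0.0882 m, θ = 128°: d²x/dθ² = +0.024183 m.
a = ω²·d²x/dθ² = (549.4)²·(+0.024183) = +7298.1 m/s²;  |a| = 7298.1 m/s².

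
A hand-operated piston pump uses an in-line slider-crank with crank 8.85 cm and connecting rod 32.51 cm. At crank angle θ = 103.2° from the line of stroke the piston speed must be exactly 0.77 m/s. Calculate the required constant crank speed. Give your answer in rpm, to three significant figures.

For an in-line slider-crank, |v_piston| = rω|sinθ|·[1 + r cosθ/√(L² − r² sin²θ)].
With r = 0.0885 m, L = 0.3251 m, θ = 103.2°: the bracketed kinematic factor |dx/dθ| = 0.080607 m.
ω = v/|dx/dθ| = 0.77/0.080607 = 9.5525 rad/s.
N = 60ω/(2π) = 91.22 rpm.

91.2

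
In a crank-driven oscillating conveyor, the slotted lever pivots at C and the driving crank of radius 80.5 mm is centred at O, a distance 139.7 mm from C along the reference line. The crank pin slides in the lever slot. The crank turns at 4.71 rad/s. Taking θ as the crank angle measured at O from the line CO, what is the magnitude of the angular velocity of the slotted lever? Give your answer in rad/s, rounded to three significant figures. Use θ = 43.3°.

1.63

ω = 4.71 rad/s
Crank pin A relative to C: A = (d + r cosθ, r sinθ); lever angle φ = atan2(r sinθ, d + r cosθ).
Differentiating tanφ: φ̇ = rω(d cosθ + r)/(d² + r² + 2dr cosθ).
d² + r² + 2dr cosθ = |CA|² = 0.0423652 m²;  d cosθ + r = +0.18217 m.
|ω_lever| = |0.0805·4.71·+0.18217| / 0.0423652 = 1.6304 rad/s.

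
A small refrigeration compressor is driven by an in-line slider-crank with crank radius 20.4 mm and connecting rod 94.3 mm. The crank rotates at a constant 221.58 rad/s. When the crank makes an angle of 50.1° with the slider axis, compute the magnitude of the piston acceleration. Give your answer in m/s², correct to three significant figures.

606

ω = 221.6 rad/s
x(θ) = r cosθ + √(L² − r² sin²θ); with ω constant, a = ω²·d²x/dθ².
d²x/dθ² = −r cosθ − r²(cos2θ)/√u − r⁴ sin²2θ/(4u^{3/2}),  u = L² − r² sin²θ = 0.00864756 m².
Substituting r = 0.0204 m, L = 0.0943 m, θ = 50.1°: d²x/dθ² = -0.012345 m.
a = ω²·d²x/dθ² = (221.6)²·(-0.012345) = -606.12 m/s²;  |a| = 606.12 m/s².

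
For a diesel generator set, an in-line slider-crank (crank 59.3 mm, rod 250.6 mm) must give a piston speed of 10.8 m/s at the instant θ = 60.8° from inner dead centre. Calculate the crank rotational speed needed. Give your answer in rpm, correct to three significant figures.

1780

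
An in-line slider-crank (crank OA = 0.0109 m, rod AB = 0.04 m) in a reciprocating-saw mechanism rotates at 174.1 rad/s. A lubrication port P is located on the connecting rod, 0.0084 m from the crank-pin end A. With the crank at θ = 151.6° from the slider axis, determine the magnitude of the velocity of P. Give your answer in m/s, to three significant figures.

ω = 174.1 rad/s.  Crank-pin speed |V_A| = rω = 1.8977 m/s, perpendicular to OA.
Rod angle: sinφ = −(r/L) sinθ ⇒ φ = -7.447°; ω_rod = −rω cosθ/√(L²−r²sin²θ) = +42.088 rad/s.
V_P = V_A + ω_rod × AP, with AP = 0.0084 m along the rod.
Components: V_Px = −rω sinθ − a·ω_rod·sinφ = -0.85677 m/s;  V_Py = rω cosθ + a·ω_rod·cosφ = -1.3187 m/s.
|V_P| = √(V_Px² + V_Py²) = 1.5726 m/s.

1.57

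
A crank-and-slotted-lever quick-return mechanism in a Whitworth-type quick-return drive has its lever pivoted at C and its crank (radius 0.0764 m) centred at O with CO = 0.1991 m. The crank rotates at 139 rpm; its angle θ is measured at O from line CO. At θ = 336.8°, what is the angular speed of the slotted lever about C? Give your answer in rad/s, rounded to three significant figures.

ω = 14.56 rad/s (from 139 rpm).
Crank pin A relative to C: A = (d + r cosθ, r sinθ); lever angle φ = atan2(r sinθ, d + r cosθ).
Differentiating tanφ: φ̇ = rω(d cosθ + r)/(d² + r² + 2dr cosθ).
d² + r² + 2dr cosθ = |CA|² = 0.0734401 m²;  d cosθ + r = +0.2594 m.
|ω_lever| = |0.0764·14.56·+0.2594| / 0.0734401 = 3.928 rad/s.

3.93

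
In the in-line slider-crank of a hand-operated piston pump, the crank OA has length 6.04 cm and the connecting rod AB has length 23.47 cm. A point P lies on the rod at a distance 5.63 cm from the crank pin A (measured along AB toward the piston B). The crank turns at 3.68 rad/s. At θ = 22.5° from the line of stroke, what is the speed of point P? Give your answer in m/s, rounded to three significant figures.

0.180

ω = 3.68 rad/s.  Crank-pin speed |V_A| = rω = 0.22227 m/s, perpendicular to OA.
Rod angle: sinφ = −(r/L) sinθ ⇒ φ = -5.652°; ω_rod = −rω cosθ/√(L²−r²sin²θ) = -0.87923 rad/s.
V_P = V_A + ω_rod × AP, with AP = 0.0563 m along the rod.
Components: V_Px = −rω sinθ − a·ω_rod·sinφ = -0.089935 m/s;  V_Py = rω cosθ + a·ω_rod·cosφ = +0.15609 m/s.
|V_P| = √(V_Px² + V_Py²) = 0.18015 m/s.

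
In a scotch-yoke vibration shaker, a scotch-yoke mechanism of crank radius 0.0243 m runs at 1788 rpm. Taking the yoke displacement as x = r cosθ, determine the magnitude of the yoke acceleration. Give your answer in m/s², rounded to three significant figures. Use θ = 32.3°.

720

ω = 187.2 rad/s (from 1788 rpm).
x = r cosθ ⇒ ẍ = −rω² cosθ (ω constant).
|a| = rω²|cosθ| = 0.0243·(187.2)²·|cos 32.3°| = 720.1 m/s².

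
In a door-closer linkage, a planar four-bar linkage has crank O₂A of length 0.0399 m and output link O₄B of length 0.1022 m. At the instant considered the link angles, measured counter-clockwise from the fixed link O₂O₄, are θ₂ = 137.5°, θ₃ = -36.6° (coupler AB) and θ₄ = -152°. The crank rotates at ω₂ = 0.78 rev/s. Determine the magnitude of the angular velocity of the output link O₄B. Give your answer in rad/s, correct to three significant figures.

ω₂ = 4.901 rad/s (from 0.78 rev/s).
Differentiating the loop-closure r₂e^{iθ₂}+r₃e^{iθ₃}=r₁+r₄e^{iθ₄} gives r₂ω₂e^{iθ₂}+r₃ω₃e^{iθ₃}=r₄ω₄e^{iθ₄}.
Eliminating the other unknown: ω₄ = r₂ω₂ sin(θ₂−θ₃) / [r₄ sin(θ₄−θ₃)].
Numerator sine = +0.10279; denominator sine = -0.90334.
Result = 0.0399·4.901·(+0.10279) / (0.1022·(-0.90334)) = -0.21773 rad/s; magnitude 0.21773 rad/s.

0.218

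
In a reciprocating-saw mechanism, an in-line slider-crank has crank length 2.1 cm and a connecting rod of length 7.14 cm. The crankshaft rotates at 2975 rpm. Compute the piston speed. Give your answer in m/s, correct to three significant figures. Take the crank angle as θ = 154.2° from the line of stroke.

2.09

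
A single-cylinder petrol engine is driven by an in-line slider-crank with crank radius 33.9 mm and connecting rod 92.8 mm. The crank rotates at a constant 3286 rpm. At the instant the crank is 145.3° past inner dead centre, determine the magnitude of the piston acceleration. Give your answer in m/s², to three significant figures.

ω = 2π·3286/60 = 344.1 rad/s
x(θ) = r cosθ + √(L² − r² sin²θ); with ω constant, a = ω²·d²x/dθ².
d²x/dθ² = −r cosθ − r²(cos2θ)/√u − r⁴ sin²2θ/(4u^{3/2}),  u = L² − r² sin²θ = 0.0082394 m².
Substituting r = 0.0339 m, L = 0.0928 m, θ = 145.3°: d²x/dθ² = +0.023029 m.
a = ω²·d²x/dθ² = (344.1)²·(+0.023029) = +2726.9 m/s²;  |a| = 2726.9 m/s².

2730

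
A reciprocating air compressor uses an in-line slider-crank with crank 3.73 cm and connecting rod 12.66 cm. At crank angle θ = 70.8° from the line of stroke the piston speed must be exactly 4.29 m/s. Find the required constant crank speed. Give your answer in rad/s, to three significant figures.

111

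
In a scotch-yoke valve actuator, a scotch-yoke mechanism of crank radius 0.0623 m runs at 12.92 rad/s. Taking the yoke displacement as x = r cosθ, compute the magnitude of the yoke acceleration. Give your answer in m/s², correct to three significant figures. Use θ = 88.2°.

0.327

ω = 12.92 rad/s
x = r cosθ ⇒ ẍ = −rω² cosθ (ω constant).
|a| = rω²|cosθ| = 0.0623·(12.92)²·|cos 88.2°| = 0.32666 m/s².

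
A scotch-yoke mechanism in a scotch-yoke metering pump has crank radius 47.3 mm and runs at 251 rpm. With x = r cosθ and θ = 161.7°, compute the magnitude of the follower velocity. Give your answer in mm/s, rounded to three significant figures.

390

ω = 26.28 rad/s (from 251 rpm).
x = r cosθ ⇒ ẋ = −rω sinθ.
|v| = rω|sinθ| = 0.0473·26.28·|sin 161.7°| = 0.39038 m/s = 390.38 mm/s.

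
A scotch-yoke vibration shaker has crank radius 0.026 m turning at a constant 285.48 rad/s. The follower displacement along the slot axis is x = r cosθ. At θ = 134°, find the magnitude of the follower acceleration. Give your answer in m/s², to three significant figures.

1470

ω = 285.5 rad/s
x = r cosθ ⇒ ẍ = −rω² cosθ (ω constant).
|a| = rω²|cosθ| = 0.026·(285.5)²·|cos 134°| = 1472 m/s².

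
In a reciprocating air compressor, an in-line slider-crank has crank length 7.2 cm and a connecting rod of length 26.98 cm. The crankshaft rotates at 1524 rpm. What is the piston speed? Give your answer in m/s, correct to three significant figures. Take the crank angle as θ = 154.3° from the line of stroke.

3.78

ω = 2π·1524/60 = 159.6 rad/s
For an in-line slider-crank, x = r cosθ + √(L² − r² sin²θ), so v = −rω sinθ·[1 + r cosθ/√(L² − r² sin²θ)].
With r = 0.072 m, L = 0.2698 m, θ = 154.3°: √(L² − r² sin²θ) = 0.26799 m.
v = −0.072·159.6·0.43366·[1 + 0.072·-0.90108/0.26799] = -3.7767 m/s.
|v| = 3.7767 m/s.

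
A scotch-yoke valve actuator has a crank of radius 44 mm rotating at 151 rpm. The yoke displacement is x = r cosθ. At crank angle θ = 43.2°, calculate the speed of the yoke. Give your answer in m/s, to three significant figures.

0.476

ω = 15.81 rad/s (from 151 rpm).
x = r cosθ ⇒ ẋ = −rω sinθ.
|v| = rω|sinθ| = 0.044·15.81·|sin 43.2°| = 0.47628 m/s.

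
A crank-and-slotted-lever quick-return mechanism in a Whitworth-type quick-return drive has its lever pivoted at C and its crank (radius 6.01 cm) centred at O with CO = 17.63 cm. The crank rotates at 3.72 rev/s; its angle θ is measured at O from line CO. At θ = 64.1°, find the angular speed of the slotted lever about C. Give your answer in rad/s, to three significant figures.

4.38

ω = 23.37 rad/s (from 3.72 rev/s).
Crank pin A relative to C: A = (d + r cosθ, r sinθ); lever angle φ = atan2(r sinθ, d + r cosθ).
Differentiating tanφ: φ̇ = rω(d cosθ + r)/(d² + r² + 2dr cosθ).
d² + r² + 2dr cosθ = |CA|² = 0.0439501 m²;  d cosθ + r = +0.13711 m.
|ω_lever| = |0.0601·23.37·+0.13711| / 0.0439501 = 4.3823 rad/s.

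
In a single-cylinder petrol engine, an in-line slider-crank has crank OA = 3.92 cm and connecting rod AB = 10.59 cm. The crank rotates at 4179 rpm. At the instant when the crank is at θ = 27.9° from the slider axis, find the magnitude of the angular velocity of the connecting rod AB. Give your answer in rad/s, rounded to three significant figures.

145

ω = 437.6 rad/s (converted from 4179 rpm).
The rod makes angle φ with the slider axis where L sinφ = r sinθ; differentiating, L cosφ·φ̇ = r ω cosθ.
L cosφ = √(L² − r² sin²θ) = 0.1043 m.
|ω_rod| = r ω |cosθ| / √(L² − r² sin²θ) = 0.0392·437.6·0.88377/0.1043 = 145.36 rad/s.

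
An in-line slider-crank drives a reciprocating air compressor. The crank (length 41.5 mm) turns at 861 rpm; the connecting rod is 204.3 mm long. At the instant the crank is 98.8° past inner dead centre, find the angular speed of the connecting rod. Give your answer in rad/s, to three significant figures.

ω = 90.16 rad/s (converted from 861 rpm).
The rod makes angle φ with the slider axis where L sinφ = r sinθ; differentiating, L cosφ·φ̇ = r ω cosθ.
L cosφ = √(L² − r² sin²θ) = 0.20014 m.
|ω_rod| = r ω |cosθ| / √(L² − r² sin²θ) = 0.0415·90.16·0.15299/0.20014 = 2.8602 rad/s.

2.86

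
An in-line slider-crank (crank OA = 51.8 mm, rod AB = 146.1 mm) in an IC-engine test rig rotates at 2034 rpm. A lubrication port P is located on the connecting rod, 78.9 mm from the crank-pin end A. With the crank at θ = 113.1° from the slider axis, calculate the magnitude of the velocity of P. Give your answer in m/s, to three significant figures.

ω = 213 rad/s.  Crank-pin speed |V_A| = rω = 11.033 m/s, perpendicular to OA.
Rod angle: sinφ = −(r/L) sinθ ⇒ φ = -19.034°; ω_rod = −rω cosθ/√(L²−r²sin²θ) = +31.343 rad/s.
V_P = V_A + ω_rod × AP, with AP = 0.0789 m along the rod.
Components: V_Px = −rω sinθ − a·ω_rod·sinφ = -9.3423 m/s;  V_Py = rω cosθ + a·ω_rod·cosφ = -1.9911 m/s.
|V_P| = √(V_Px² + V_Py²) = 9.5521 m/s.

9.55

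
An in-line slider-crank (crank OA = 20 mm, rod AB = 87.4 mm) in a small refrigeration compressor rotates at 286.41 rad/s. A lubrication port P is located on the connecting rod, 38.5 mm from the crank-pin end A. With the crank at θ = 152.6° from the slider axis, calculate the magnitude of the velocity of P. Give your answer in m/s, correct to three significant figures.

3.72

ω = 286.4 rad/s.  Crank-pin speed |V_A| = rω = 5.7282 m/s, perpendicular to OA.
Rod angle: sinφ = −(r/L) sinθ ⇒ φ = -6.045°; ω_rod = −rω cosθ/√(L²−r²sin²θ) = +58.513 rad/s.
V_P = V_A + ω_rod × AP, with AP = 0.0385 m along the rod.
Components: V_Px = −rω sinθ − a·ω_rod·sinφ = -2.3989 m/s;  V_Py = rω cosθ + a·ω_rod·cosφ = -2.8454 m/s.
|V_P| = √(V_Px² + V_Py²) = 3.7217 m/s.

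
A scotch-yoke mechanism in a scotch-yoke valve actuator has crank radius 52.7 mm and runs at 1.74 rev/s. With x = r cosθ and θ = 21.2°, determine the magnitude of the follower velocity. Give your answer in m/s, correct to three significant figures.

ω = 10.93 rad/s (from 1.74 rev/s).
x = r cosθ ⇒ ẋ = −rω sinθ.
|v| = rω|sinθ| = 0.0527·10.93·|sin 21.2°| = 0.20835 m/s.

0.208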